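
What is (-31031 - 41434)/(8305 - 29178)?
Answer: 72465/20873 ≈ 3.4717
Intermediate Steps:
(-31031 - 41434)/(8305 - 29178) = -72465/(-20873) = -72465*(-1/20873) = 72465/20873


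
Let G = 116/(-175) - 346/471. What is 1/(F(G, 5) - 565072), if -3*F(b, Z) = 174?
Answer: -1/565130 ≈ -1.7695e-6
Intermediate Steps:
G = -115186/82425 (G = 116*(-1/175) - 346*1/471 = -116/175 - 346/471 = -115186/82425 ≈ -1.3975)
F(b, Z) = -58 (F(b, Z) = -1/3*174 = -58)
1/(F(G, 5) - 565072) = 1/(-58 - 565072) = 1/(-565130) = -1/565130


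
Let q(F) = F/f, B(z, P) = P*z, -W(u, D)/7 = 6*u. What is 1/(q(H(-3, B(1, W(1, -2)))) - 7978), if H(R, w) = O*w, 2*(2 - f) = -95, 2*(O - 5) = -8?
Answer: -33/263302 ≈ -0.00012533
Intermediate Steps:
W(u, D) = -42*u
O = 1 (O = 5 + (1/2)*(-8) = 5 - 4 = 1)
f = 99/2 (f = 2 - 1/2*(-95) = 2 + 95/2 = 99/2 ≈ 49.500)
H(R, w) = w (H(R, w) = 1*w = w)
q(F) = 2*F/99 (q(F) = F/(99/2) = F*(2/99) = 2*F/99)
1/(q(H(-3, B(1, W(1, -2)))) - 7978) = 1/(2*(-42*1*1)/99 - 7978) = 1/(2*(-42*1)/99 - 7978) = 1/((2/99)*(-42) - 7978) = 1/(-28/33 - 7978) = 1/(-263302/33) = -33/263302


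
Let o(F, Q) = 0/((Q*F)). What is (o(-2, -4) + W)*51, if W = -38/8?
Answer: -969/4 ≈ -242.25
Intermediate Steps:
o(F, Q) = 0 (o(F, Q) = 0/((F*Q)) = 0*(1/(F*Q)) = 0)
W = -19/4 (W = -38*1/8 = -19/4 ≈ -4.7500)
(o(-2, -4) + W)*51 = (0 - 19/4)*51 = -19/4*51 = -969/4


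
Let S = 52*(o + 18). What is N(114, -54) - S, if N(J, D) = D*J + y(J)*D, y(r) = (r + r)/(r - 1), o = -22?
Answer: -684436/113 ≈ -6057.0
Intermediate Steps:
y(r) = 2*r/(-1 + r) (y(r) = (2*r)/(-1 + r) = 2*r/(-1 + r))
N(J, D) = D*J + 2*D*J/(-1 + J) (N(J, D) = D*J + (2*J/(-1 + J))*D = D*J + 2*D*J/(-1 + J))
S = -208 (S = 52*(-22 + 18) = 52*(-4) = -208)
N(114, -54) - S = -54*114*(1 + 114)/(-1 + 114) - 1*(-208) = -54*114*115/113 + 208 = -54*114*1/113*115 + 208 = -707940/113 + 208 = -684436/113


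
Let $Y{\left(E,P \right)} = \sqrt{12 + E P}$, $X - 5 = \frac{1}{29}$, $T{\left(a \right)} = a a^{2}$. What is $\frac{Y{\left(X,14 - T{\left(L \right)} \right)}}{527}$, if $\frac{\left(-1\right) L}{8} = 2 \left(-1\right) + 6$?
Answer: $\frac{2 \sqrt{34702270}}{15283} \approx 0.7709$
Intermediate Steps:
$L = -32$ ($L = - 8 \left(2 \left(-1\right) + 6\right) = - 8 \left(-2 + 6\right) = \left(-8\right) 4 = -32$)
$T{\left(a \right)} = a^{3}$
$X = \frac{146}{29}$ ($X = 5 + \frac{1}{29} = \frac{146}{29} \approx 5.0345$)
$\frac{Y{\left(X,14 - T{\left(L \right)} \right)}}{527} = \frac{\sqrt{12 + \frac{146 \left(14 - \left(-32\right)^{3}\right)}{29}}}{527} = \sqrt{12 + \frac{146 \left(14 - -32768\right)}{29}} \cdot \frac{1}{527} = \sqrt{12 + \frac{146 \left(14 + 32768\right)}{29}} \cdot \frac{1}{527} = \sqrt{12 + \frac{146}{29} \cdot 32782} \cdot \frac{1}{527} = \sqrt{12 + \frac{4786172}{29}} \cdot \frac{1}{527} = \sqrt{\frac{4786520}{29}} \cdot \frac{1}{527} = \frac{2 \sqrt{34702270}}{29} \cdot \frac{1}{527} = \frac{2 \sqrt{34702270}}{15283}$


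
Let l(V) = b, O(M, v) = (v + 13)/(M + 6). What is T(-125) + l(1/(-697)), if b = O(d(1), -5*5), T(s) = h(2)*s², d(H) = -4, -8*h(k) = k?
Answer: -15649/4 ≈ -3912.3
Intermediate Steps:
h(k) = -k/8
O(M, v) = (13 + v)/(6 + M)
T(s) = -s²/4 (T(s) = (-⅛*2)*s² = -s²/4)
b = -6 (b = (13 - 5*5)/(6 - 4) = (13 - 25)/2 = (½)*(-12) = -6)
l(V) = -6
T(-125) + l(1/(-697)) = -¼*(-125)² - 6 = -¼*15625 - 6 = -15625/4 - 6 = -15649/4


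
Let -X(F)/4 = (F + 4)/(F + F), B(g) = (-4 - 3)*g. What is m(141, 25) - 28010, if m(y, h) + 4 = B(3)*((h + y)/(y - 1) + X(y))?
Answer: -13157983/470 ≈ -27996.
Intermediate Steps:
B(g) = -7*g
X(F) = -2*(4 + F)/F (X(F) = -4*(F + 4)/(F + F) = -4*(4 + F)/(2*F) = -4*(4 + F)*1/(2*F) = -2*(4 + F)/F)
m(y, h) = 38 + 168/y - 21*(h + y)/(-1 + y) (m(y, h) = -4 + (-7*3)*((h + y)/(y - 1) + (-2 - 8/y)) = -4 - 21*((h + y)/(-1 + y) + (-2 - 8/y)) = -4 - 21*(-2 - 8/y + (h + y)/(-1 + y)) = -4 + (42 + 168/y - 21*(h + y)/(-1 + y)) = 38 + 168/y - 21*(h + y)/(-1 + y))
m(141, 25) - 28010 = (-168 - 1*141*(-130 - 17*141 + 21*25))/(141*(-1 + 141)) - 28010 = (1/141)*(-168 - 1*141*(-130 - 2397 + 525))/140 - 28010 = (1/141)*(1/140)*(-168 - 1*141*(-2002)) - 28010 = (1/141)*(1/140)*(-168 + 282282) - 28010 = (1/141)*(1/140)*282114 - 28010 = 6717/470 - 28010 = -13157983/470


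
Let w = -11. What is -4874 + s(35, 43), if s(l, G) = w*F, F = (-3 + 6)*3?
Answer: -4973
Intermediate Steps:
F = 9 (F = 3*3 = 9)
s(l, G) = -99 (s(l, G) = -11*9 = -99)
-4874 + s(35, 43) = -4874 - 99 = -4973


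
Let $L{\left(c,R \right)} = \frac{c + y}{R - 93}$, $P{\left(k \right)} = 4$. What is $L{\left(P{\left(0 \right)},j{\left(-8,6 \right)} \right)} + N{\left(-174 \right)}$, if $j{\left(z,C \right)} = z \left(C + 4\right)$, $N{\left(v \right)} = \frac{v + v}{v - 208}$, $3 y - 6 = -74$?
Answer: $\frac{101002}{99129} \approx 1.0189$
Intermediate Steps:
$y = - \frac{68}{3}$ ($y = 2 + \frac{1}{3} \left(-74\right) = 2 - \frac{74}{3} = - \frac{68}{3} \approx -22.667$)
$N{\left(v \right)} = \frac{2 v}{-208 + v}$
$j{\left(z,C \right)} = z \left(4 + C\right)$
$L{\left(c,R \right)} = \frac{- \frac{68}{3} + c}{-93 + R}$ ($L{\left(c,R \right)} = \frac{c - \frac{68}{3}}{R - 93} = \frac{- \frac{68}{3} + c}{-93 + R}$)
$L{\left(P{\left(0 \right)},j{\left(-8,6 \right)} \right)} + N{\left(-174 \right)} = \frac{- \frac{68}{3} + 4}{-93 - 8 \left(4 + 6\right)} + 2 \left(-174\right) \frac{1}{-208 - 174} = \frac{1}{-93 - 80} \left(- \frac{56}{3}\right) + 2 \left(-174\right) \frac{1}{-382} = \frac{1}{-93 - 80} \left(- \frac{56}{3}\right) + 2 \left(-174\right) \left(- \frac{1}{382}\right) = \frac{1}{-173} \left(- \frac{56}{3}\right) + \frac{174}{191} = \left(- \frac{1}{173}\right) \left(- \frac{56}{3}\right) + \frac{174}{191} = \frac{56}{519} + \frac{174}{191} = \frac{101002}{99129}$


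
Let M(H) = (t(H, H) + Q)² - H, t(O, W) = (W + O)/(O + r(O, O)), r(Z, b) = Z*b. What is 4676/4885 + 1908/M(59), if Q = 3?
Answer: -8178948356/218940815 ≈ -37.357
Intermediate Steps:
t(O, W) = (O + W)/(O + O²) (t(O, W) = (W + O)/(O + O*O) = (O + W)/(O + O²))
M(H) = (3 + 2/(1 + H))² - H (M(H) = ((H + H)/(H*(1 + H)) + 3)² - H = ((2*H)/(H*(1 + H)) + 3)² - H = (2/(1 + H) + 3)² - H = (3 + 2/(1 + H))² - H)
4676/4885 + 1908/M(59) = 4676/4885 + 1908/(-1*59 + (5 + 3*59)²/(1 + 59)²) = 4676*(1/4885) + 1908/(-59 + (5 + 177)²/60²) = 4676/4885 + 1908/(-59 + (1/3600)*182²) = 4676/4885 + 1908/(-59 + (1/3600)*33124) = 4676/4885 + 1908/(-59 + 8281/900) = 4676/4885 + 1908/(-44819/900) = 4676/4885 + 1908*(-900/44819) = 4676/4885 - 1717200/44819 = -8178948356/218940815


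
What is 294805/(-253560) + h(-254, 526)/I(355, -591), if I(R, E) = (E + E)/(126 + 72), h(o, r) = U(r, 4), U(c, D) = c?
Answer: -891874213/9990264 ≈ -89.274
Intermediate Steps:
h(o, r) = r
I(R, E) = E/99 (I(R, E) = (2*E)/198 = (2*E)*(1/198) = E/99)
294805/(-253560) + h(-254, 526)/I(355, -591) = 294805/(-253560) + 526/(((1/99)*(-591))) = 294805*(-1/253560) + 526/(-197/33) = -58961/50712 + 526*(-33/197) = -58961/50712 - 17358/197 = -891874213/9990264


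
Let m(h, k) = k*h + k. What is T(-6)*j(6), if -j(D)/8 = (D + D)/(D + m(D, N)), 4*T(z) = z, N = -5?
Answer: -144/29 ≈ -4.9655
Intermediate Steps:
T(z) = z/4
m(h, k) = k + h*k (m(h, k) = h*k + k = k + h*k)
j(D) = -16*D/(-5 - 4*D) (j(D) = -8*(D + D)/(D - 5*(1 + D)) = -8*2*D/(D + (-5 - 5*D)) = -8*2*D/(-5 - 4*D) = -16*D/(-5 - 4*D))
T(-6)*j(6) = ((¼)*(-6))*(16*6/(5 + 4*6)) = -24*6/(5 + 24) = -24*6/29 = -3/2*96/29 = -144/29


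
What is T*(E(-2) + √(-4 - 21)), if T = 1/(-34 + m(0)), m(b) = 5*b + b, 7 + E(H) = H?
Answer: 9/34 - 5*I/34 ≈ 0.26471 - 0.14706*I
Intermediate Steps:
E(H) = -7 + H
m(b) = 6*b
T = -1/34 (T = 1/(-34 + 6*0) = 1/(-34 + 0) = 1/(-34) = -1/34 ≈ -0.029412)
T*(E(-2) + √(-4 - 21)) = -((-7 - 2) + √(-4 - 21))/34 = -(-9 + √(-25))/34 = -(-9 + 5*I)/34 = 9/34 - 5*I/34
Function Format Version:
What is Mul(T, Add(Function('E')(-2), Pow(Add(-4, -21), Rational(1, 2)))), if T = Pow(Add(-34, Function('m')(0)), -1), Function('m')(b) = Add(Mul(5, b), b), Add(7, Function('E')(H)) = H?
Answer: Add(Rational(9, 34), Mul(Rational(-5, 34), I)) ≈ Add(0.26471, Mul(-0.14706, I))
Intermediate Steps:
Function('E')(H) = Add(-7, H)
Function('m')(b) = Mul(6, b)
T = Rational(-1, 34) (T = Pow(Add(-34, Mul(6, 0)), -1) = Pow(Add(-34, 0), -1) = Pow(-34, -1) = Rational(-1, 34) ≈ -0.029412)
Mul(T, Add(Function('E')(-2), Pow(Add(-4, -21), Rational(1, 2)))) = Mul(Rational(-1, 34), Add(Add(-7, -2), Pow(Add(-4, -21), Rational(1, 2)))) = Mul(Rational(-1, 34), Add(-9, Pow(-25, Rational(1, 2)))) = Mul(Rational(-1, 34), Add(-9, Mul(5, I))) = Add(Rational(9, 34), Mul(Rational(-5, 34), I))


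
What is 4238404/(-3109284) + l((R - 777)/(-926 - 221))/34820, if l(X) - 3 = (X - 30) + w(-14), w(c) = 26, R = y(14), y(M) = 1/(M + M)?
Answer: -1184937727654001/869261843837520 ≈ -1.3632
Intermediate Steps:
y(M) = 1/(2*M)
R = 1/28 (R = (½)/14 = (½)*(1/14) = 1/28 ≈ 0.035714)
l(X) = -1 + X (l(X) = 3 + ((X - 30) + 26) = 3 + ((-30 + X) + 26) = 3 + (-4 + X) = -1 + X)
4238404/(-3109284) + l((R - 777)/(-926 - 221))/34820 = 4238404/(-3109284) + (-1 + (1/28 - 777)/(-926 - 221))/34820 = 4238404*(-1/3109284) + (-1 - 21755/28/(-1147))*(1/34820) = -1059601/777321 + (-1 - 21755/28*(-1/1147))*(1/34820) = -1059601/777321 + (-1 + 21755/32116)*(1/34820) = -1059601/777321 - 10361/32116*1/34820 = -1059601/777321 - 10361/1118279120 = -1184937727654001/869261843837520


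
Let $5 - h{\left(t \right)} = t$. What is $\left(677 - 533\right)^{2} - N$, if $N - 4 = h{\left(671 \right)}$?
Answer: $21398$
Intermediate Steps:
$h{\left(t \right)} = 5 - t$
$N = -662$ ($N = 4 + \left(5 - 671\right) = 4 - 666 = -662$)
$\left(677 - 533\right)^{2} - N = \left(677 - 533\right)^{2} - -662 = 144^{2} + 662 = 20736 + 662 = 21398$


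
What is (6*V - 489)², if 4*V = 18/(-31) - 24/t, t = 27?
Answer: 2086845124/8649 ≈ 2.4128e+5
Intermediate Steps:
V = -205/558 (V = (18/(-31) - 24/27)/4 = (18*(-1/31) - 24*1/27)/4 = (-18/31 - 8/9)/4 = (¼)*(-410/279) = -205/558 ≈ -0.36738)
(6*V - 489)² = (6*(-205/558) - 489)² = (-205/93 - 489)² = (-45682/93)² = 2086845124/8649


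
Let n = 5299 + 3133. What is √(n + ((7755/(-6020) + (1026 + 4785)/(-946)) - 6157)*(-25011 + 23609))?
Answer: √379352424937794/6622 ≈ 2941.3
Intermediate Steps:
n = 8432
√(n + ((7755/(-6020) + (1026 + 4785)/(-946)) - 6157)*(-25011 + 23609)) = √(8432 + ((7755/(-6020) + (1026 + 4785)/(-946)) - 6157)*(-25011 + 23609)) = √(8432 + ((7755*(-1/6020) + 5811*(-1/946)) - 6157)*(-1402)) = √(8432 + ((-1551/1204 - 5811/946) - 6157)*(-1402)) = √(8432 + (-98415/13244 - 6157)*(-1402)) = √(8432 - 81641723/13244*(-1402)) = √(8432 + 57230847823/6622) = √(57286684527/6622) = √379352424937794/6622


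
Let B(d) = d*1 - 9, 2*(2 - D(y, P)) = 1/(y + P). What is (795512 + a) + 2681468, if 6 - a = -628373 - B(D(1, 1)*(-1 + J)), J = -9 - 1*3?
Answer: 16421309/4 ≈ 4.1053e+6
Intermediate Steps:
D(y, P) = 2 - 1/(2*(P + y)) (D(y, P) = 2 - 1/(2*(y + P)) = 2 - 1/(2*(P + y)))
J = -12 (J = -9 - 3 = -12)
B(d) = -9 + d (B(d) = d - 9 = -9 + d)
a = 2513389/4 (a = 6 - (-628373 - (-9 + ((-1/2 + 2*1 + 2*1)/(1 + 1))*(-1 - 12))) = 6 - (-628373 - (-9 + ((-1/2 + 2 + 2)/2)*(-13))) = 6 - (-628373 - (-9 + ((1/2)*(7/2))*(-13))) = 6 - (-628373 - (-9 + (7/4)*(-13))) = 6 - (-628373 - (-9 - 91/4)) = 6 - (-628373 - 1*(-127/4)) = 6 - (-628373 + 127/4) = 6 - 1*(-2513365/4) = 6 + 2513365/4 = 2513389/4 ≈ 6.2835e+5)
(795512 + a) + 2681468 = (795512 + 2513389/4) + 2681468 = 5695437/4 + 2681468 = 16421309/4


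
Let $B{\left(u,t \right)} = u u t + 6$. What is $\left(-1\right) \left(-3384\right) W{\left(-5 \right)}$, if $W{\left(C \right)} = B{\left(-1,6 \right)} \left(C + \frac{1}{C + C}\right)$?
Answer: $- \frac{1035504}{5} \approx -2.071 \cdot 10^{5}$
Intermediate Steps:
$B{\left(u,t \right)} = 6 + t u^{2}$ ($B{\left(u,t \right)} = u^{2} t + 6 = t u^{2} + 6 = 6 + t u^{2}$)
$W{\left(C \right)} = \frac{6}{C} + 12 C$ ($W{\left(C \right)} = \left(6 + 6 \left(-1\right)^{2}\right) \left(C + \frac{1}{C + C}\right) = \left(6 + 6 \cdot 1\right) \left(C + \frac{1}{2 C}\right) = \left(6 + 6\right) \left(C + \frac{1}{2 C}\right) = 12 \left(C + \frac{1}{2 C}\right) = \frac{6}{C} + 12 C$)
$\left(-1\right) \left(-3384\right) W{\left(-5 \right)} = \left(-1\right) \left(-3384\right) \left(\frac{6}{-5} + 12 \left(-5\right)\right) = 3384 \left(6 \left(- \frac{1}{5}\right) - 60\right) = 3384 \left(- \frac{6}{5} - 60\right) = 3384 \left(- \frac{306}{5}\right) = - \frac{1035504}{5}$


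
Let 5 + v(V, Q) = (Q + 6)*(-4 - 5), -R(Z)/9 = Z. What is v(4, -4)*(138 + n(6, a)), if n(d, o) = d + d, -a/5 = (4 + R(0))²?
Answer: -3450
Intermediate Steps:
R(Z) = -9*Z
v(V, Q) = -59 - 9*Q (v(V, Q) = -5 + (Q + 6)*(-4 - 5) = -5 + (6 + Q)*(-9) = -5 + (-54 - 9*Q) = -59 - 9*Q)
a = -80 (a = -5*(4 - 9*0)² = -5*(4 + 0)² = -5*4² = -5*16 = -80)
n(d, o) = 2*d
v(4, -4)*(138 + n(6, a)) = (-59 - 9*(-4))*(138 + 2*6) = (-59 + 36)*(138 + 12) = -23*150 = -3450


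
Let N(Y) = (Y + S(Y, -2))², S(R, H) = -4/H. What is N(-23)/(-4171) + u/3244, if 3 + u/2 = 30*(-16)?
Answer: -2729895/6765362 ≈ -0.40351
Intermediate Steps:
N(Y) = (2 + Y)² (N(Y) = (Y - 4/(-2))² = (Y - 4*(-½))² = (Y + 2)² = (2 + Y)²)
u = -966 (u = -6 + 2*(30*(-16)) = -6 + 2*(-480) = -6 - 960 = -966)
N(-23)/(-4171) + u/3244 = (2 - 23)²/(-4171) - 966/3244 = (-21)²*(-1/4171) - 966*1/3244 = 441*(-1/4171) - 483/1622 = -441/4171 - 483/1622 = -2729895/6765362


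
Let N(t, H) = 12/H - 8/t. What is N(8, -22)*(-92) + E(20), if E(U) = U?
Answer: 1784/11 ≈ 162.18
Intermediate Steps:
N(t, H) = -8/t + 12/H
N(8, -22)*(-92) + E(20) = (-8/8 + 12/(-22))*(-92) + 20 = (-8*⅛ + 12*(-1/22))*(-92) + 20 = (-1 - 6/11)*(-92) + 20 = -17/11*(-92) + 20 = 1564/11 + 20 = 1784/11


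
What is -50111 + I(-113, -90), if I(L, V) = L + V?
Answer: -50314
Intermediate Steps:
-50111 + I(-113, -90) = -50111 + (-113 - 90) = -50111 - 203 = -50314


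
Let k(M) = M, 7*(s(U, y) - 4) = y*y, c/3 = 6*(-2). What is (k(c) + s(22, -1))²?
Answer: 49729/49 ≈ 1014.9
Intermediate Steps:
c = -36 (c = 3*(6*(-2)) = 3*(-12) = -36)
s(U, y) = 4 + y²/7 (s(U, y) = 4 + (y*y)/7 = 4 + y²/7)
(k(c) + s(22, -1))² = (-36 + (4 + (⅐)*(-1)²))² = (-36 + (4 + (⅐)*1))² = (-36 + (4 + ⅐))² = (-36 + 29/7)² = (-223/7)² = 49729/49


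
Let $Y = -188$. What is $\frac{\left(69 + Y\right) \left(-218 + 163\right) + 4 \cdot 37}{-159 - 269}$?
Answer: $- \frac{6693}{428} \approx -15.638$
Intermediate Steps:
$\frac{\left(69 + Y\right) \left(-218 + 163\right) + 4 \cdot 37}{-159 - 269} = \frac{\left(69 - 188\right) \left(-218 + 163\right) + 4 \cdot 37}{-159 - 269} = \frac{\left(-119\right) \left(-55\right) + 148}{-428} = \left(6545 + 148\right) \left(- \frac{1}{428}\right) = 6693 \left(- \frac{1}{428}\right) = - \frac{6693}{428}$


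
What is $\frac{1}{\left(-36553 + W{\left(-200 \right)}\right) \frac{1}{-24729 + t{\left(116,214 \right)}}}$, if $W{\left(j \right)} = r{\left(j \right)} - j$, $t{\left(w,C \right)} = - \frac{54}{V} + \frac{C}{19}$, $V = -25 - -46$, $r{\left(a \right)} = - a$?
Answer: $\frac{3287801}{4808349} \approx 0.68377$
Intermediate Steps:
$V = 21$ ($V = -25 + 46 = 21$)
$t{\left(w,C \right)} = - \frac{18}{7} + \frac{C}{19}$ ($t{\left(w,C \right)} = - \frac{54}{21} + \frac{C}{19} = \left(-54\right) \frac{1}{21} + C \frac{1}{19} = - \frac{18}{7} + \frac{C}{19}$)
$W{\left(j \right)} = - 2 j$ ($W{\left(j \right)} = - j - j = - 2 j$)
$\frac{1}{\left(-36553 + W{\left(-200 \right)}\right) \frac{1}{-24729 + t{\left(116,214 \right)}}} = \frac{1}{\left(-36553 - -400\right) \frac{1}{-24729 + \left(- \frac{18}{7} + \frac{1}{19} \cdot 214\right)}} = \frac{1}{\left(-36553 + 400\right) \frac{1}{-24729 + \left(- \frac{18}{7} + \frac{214}{19}\right)}} = \frac{1}{\left(-36153\right) \frac{1}{-24729 + \frac{1156}{133}}} = \frac{1}{\left(-36153\right) \frac{1}{- \frac{3287801}{133}}} = \frac{1}{\left(-36153\right) \left(- \frac{133}{3287801}\right)} = \frac{1}{\frac{4808349}{3287801}} = \frac{3287801}{4808349}$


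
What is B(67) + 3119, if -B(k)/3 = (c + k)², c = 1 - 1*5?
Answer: -8788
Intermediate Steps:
c = -4 (c = 1 - 5 = -4)
B(k) = -3*(-4 + k)²
B(67) + 3119 = -3*(-4 + 67)² + 3119 = -3*63² + 3119 = -3*3969 + 3119 = -11907 + 3119 = -8788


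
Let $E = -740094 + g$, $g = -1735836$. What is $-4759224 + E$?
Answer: $-7235154$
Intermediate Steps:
$E = -2475930$ ($E = -740094 - 1735836 = -2475930$)
$-4759224 + E = -4759224 - 2475930 = -7235154$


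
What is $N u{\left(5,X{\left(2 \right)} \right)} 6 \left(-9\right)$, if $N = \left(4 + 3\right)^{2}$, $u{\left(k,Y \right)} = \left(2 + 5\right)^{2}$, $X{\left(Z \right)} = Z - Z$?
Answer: $-129654$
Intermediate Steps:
$X{\left(Z \right)} = 0$
$u{\left(k,Y \right)} = 49$ ($u{\left(k,Y \right)} = 7^{2} = 49$)
$N = 49$ ($N = 7^{2} = 49$)
$N u{\left(5,X{\left(2 \right)} \right)} 6 \left(-9\right) = 49 \cdot 49 \cdot 6 \left(-9\right) = 49 \cdot 294 \left(-9\right) = 14406 \left(-9\right) = -129654$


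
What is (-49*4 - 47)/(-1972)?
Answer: 243/1972 ≈ 0.12323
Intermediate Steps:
(-49*4 - 47)/(-1972) = (-196 - 47)*(-1/1972) = -243*(-1/1972) = 243/1972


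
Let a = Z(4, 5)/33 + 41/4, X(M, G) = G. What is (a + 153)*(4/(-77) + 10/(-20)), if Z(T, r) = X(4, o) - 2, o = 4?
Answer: -1832345/20328 ≈ -90.139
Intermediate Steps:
Z(T, r) = 2 (Z(T, r) = 4 - 2 = 2)
a = 1361/132 (a = 2/33 + 41/4 = 1361/132 ≈ 10.311)
(a + 153)*(4/(-77) + 10/(-20)) = (1361/132 + 153)*(4/(-77) + 10/(-20)) = 21557*(4*(-1/77) + 10*(-1/20))/132 = 21557*(-4/77 - 1/2)/132 = (21557/132)*(-85/154) = -1832345/20328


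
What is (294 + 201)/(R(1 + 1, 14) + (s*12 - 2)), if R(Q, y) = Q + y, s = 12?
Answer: 495/158 ≈ 3.1329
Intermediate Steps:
(294 + 201)/(R(1 + 1, 14) + (s*12 - 2)) = (294 + 201)/(((1 + 1) + 14) + (12*12 - 2)) = 495/((2 + 14) + (144 - 2)) = 495/(16 + 142) = 495/158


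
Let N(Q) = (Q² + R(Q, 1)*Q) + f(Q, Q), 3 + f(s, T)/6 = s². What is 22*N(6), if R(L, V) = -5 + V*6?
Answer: 5280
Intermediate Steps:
f(s, T) = -18 + 6*s²
R(L, V) = -5 + 6*V
N(Q) = -18 + Q + 7*Q² (N(Q) = (Q² + (-5 + 6*1)*Q) + (-18 + 6*Q²) = (Q² + (-5 + 6)*Q) + (-18 + 6*Q²) = (Q² + 1*Q) + (-18 + 6*Q²) = (Q² + Q) + (-18 + 6*Q²) = (Q + Q²) + (-18 + 6*Q²) = -18 + Q + 7*Q²)
22*N(6) = 22*(-18 + 6 + 7*6²) = 22*(-18 + 6 + 7*36) = 22*(-18 + 6 + 252) = 22*240 = 5280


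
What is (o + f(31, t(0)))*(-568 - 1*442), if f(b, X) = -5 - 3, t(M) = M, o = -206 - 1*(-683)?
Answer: -473690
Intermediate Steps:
o = 477 (o = -206 + 683 = 477)
f(b, X) = -8
(o + f(31, t(0)))*(-568 - 1*442) = (477 - 8)*(-568 - 1*442) = 469*(-568 - 442) = 469*(-1010) = -473690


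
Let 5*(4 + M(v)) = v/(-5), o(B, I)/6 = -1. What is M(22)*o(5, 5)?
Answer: 732/25 ≈ 29.280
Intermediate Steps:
o(B, I) = -6 (o(B, I) = 6*(-1) = -6)
M(v) = -4 - v/25 (M(v) = -4 + (v/(-5))/5 = -4 + (-v/5)/5 = -4 - v/25)
M(22)*o(5, 5) = (-4 - 1/25*22)*(-6) = (-4 - 22/25)*(-6) = -122/25*(-6) = 732/25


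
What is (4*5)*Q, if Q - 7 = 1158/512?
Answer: 11855/64 ≈ 185.23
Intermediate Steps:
Q = 2371/256 (Q = 7 + 1158/512 = 7 + 1158*(1/512) = 7 + 579/256 = 2371/256 ≈ 9.2617)
(4*5)*Q = (4*5)*(2371/256) = 20*(2371/256) = 11855/64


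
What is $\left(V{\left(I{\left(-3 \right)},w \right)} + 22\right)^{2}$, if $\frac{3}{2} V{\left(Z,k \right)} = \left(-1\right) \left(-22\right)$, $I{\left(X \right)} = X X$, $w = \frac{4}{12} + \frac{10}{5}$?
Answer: $\frac{12100}{9} \approx 1344.4$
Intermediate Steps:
$w = \frac{7}{3}$ ($w = 4 \cdot \frac{1}{12} + 10 \cdot \frac{1}{5} = \frac{1}{3} + 2 = \frac{7}{3} \approx 2.3333$)
$I{\left(X \right)} = X^{2}$
$V{\left(Z,k \right)} = \frac{44}{3}$ ($V{\left(Z,k \right)} = \frac{2 \left(\left(-1\right) \left(-22\right)\right)}{3} = \frac{2}{3} \cdot 22 = \frac{44}{3}$)
$\left(V{\left(I{\left(-3 \right)},w \right)} + 22\right)^{2} = \left(\frac{44}{3} + 22\right)^{2} = \left(\frac{110}{3}\right)^{2} = \frac{12100}{9}$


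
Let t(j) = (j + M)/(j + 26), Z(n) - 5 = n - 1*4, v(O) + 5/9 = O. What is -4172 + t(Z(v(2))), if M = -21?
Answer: -1068199/256 ≈ -4172.7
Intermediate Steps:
v(O) = -5/9 + O
Z(n) = 1 + n (Z(n) = 5 + (n - 1*4) = 5 + (n - 4) = 5 + (-4 + n) = 1 + n)
t(j) = (-21 + j)/(26 + j) (t(j) = (j - 21)/(j + 26) = (-21 + j)/(26 + j))
-4172 + t(Z(v(2))) = -4172 + (-21 + (1 + (-5/9 + 2)))/(26 + (1 + (-5/9 + 2))) = -4172 + (-21 + (1 + 13/9))/(26 + (1 + 13/9)) = -4172 + (-21 + 22/9)/(26 + 22/9) = -4172 - 167/9/(256/9) = -4172 + (9/256)*(-167/9) = -4172 - 167/256 = -1068199/256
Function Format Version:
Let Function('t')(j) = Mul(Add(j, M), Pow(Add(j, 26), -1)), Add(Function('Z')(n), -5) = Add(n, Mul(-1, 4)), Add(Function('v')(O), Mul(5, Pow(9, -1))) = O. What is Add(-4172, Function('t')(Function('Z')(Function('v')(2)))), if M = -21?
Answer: Rational(-1068199, 256) ≈ -4172.7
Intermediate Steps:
Function('v')(O) = Add(Rational(-5, 9), O)
Function('Z')(n) = Add(1, n) (Function('Z')(n) = Add(5, Add(n, Mul(-1, 4))) = Add(5, Add(n, -4)) = Add(5, Add(-4, n)) = Add(1, n))
Function('t')(j) = Mul(Pow(Add(26, j), -1), Add(-21, j)) (Function('t')(j) = Mul(Add(j, -21), Pow(Add(j, 26), -1)) = Mul(Add(-21, j), Pow(Add(26, j), -1)) = Mul(Pow(Add(26, j), -1), Add(-21, j)))
Add(-4172, Function('t')(Function('Z')(Function('v')(2)))) = Add(-4172, Mul(Pow(Add(26, Add(1, Add(Rational(-5, 9), 2))), -1), Add(-21, Add(1, Add(Rational(-5, 9), 2))))) = Add(-4172, Mul(Pow(Add(26, Add(1, Rational(13, 9))), -1), Add(-21, Add(1, Rational(13, 9))))) = Add(-4172, Mul(Pow(Add(26, Rational(22, 9)), -1), Add(-21, Rational(22, 9)))) = Add(-4172, Mul(Pow(Rational(256, 9), -1), Rational(-167, 9))) = Add(-4172, Mul(Rational(9, 256), Rational(-167, 9))) = Add(-4172, Rational(-167, 256)) = Rational(-1068199, 256)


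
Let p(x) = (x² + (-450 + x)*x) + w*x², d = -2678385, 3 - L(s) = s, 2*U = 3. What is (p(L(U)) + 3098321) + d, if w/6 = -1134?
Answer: 807913/2 ≈ 4.0396e+5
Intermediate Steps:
U = 3/2 (U = (½)*3 = 3/2 ≈ 1.5000)
L(s) = 3 - s
w = -6804 (w = 6*(-1134) = -6804)
p(x) = -6803*x² + x*(-450 + x) (p(x) = (x² + (-450 + x)*x) - 6804*x² = (x² + x*(-450 + x)) - 6804*x² = -6803*x² + x*(-450 + x))
(p(L(U)) + 3098321) + d = (-2*(3 - 1*3/2)*(225 + 3401*(3 - 1*3/2)) + 3098321) - 2678385 = (-2*(3 - 3/2)*(225 + 3401*(3 - 3/2)) + 3098321) - 2678385 = (-2*3/2*(225 + 3401*(3/2)) + 3098321) - 2678385 = (-2*3/2*(225 + 10203/2) + 3098321) - 2678385 = (-2*3/2*10653/2 + 3098321) - 2678385 = (-31959/2 + 3098321) - 2678385 = 6164683/2 - 2678385 = 807913/2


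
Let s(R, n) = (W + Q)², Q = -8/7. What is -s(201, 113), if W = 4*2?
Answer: -2304/49 ≈ -47.020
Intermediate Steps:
Q = -8/7 (Q = -8*⅐ = -8/7 ≈ -1.1429)
W = 8
s(R, n) = 2304/49 (s(R, n) = (8 - 8/7)² = (48/7)² = 2304/49)
-s(201, 113) = -1*2304/49 = -2304/49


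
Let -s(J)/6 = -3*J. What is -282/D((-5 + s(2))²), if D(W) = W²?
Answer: -282/923521 ≈ -0.00030535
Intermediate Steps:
s(J) = 18*J (s(J) = -(-18)*J = 18*J)
-282/D((-5 + s(2))²) = -282/(-5 + 18*2)⁴ = -282/(-5 + 36)⁴ = -282/((31²)²) = -282/(961²) = -282/923521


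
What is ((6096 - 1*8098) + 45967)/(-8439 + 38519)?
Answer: 8793/6016 ≈ 1.4616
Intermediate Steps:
((6096 - 1*8098) + 45967)/(-8439 + 38519) = ((6096 - 8098) + 45967)/30080 = (-2002 + 45967)*(1/30080) = 43965*(1/30080) = 8793/6016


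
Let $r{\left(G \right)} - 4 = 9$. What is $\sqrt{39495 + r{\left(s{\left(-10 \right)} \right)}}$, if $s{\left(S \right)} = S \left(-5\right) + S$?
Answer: $2 \sqrt{9877} \approx 198.77$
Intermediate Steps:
$s{\left(S \right)} = - 4 S$ ($s{\left(S \right)} = - 5 S + S = - 4 S$)
$r{\left(G \right)} = 13$ ($r{\left(G \right)} = 4 + 9 = 13$)
$\sqrt{39495 + r{\left(s{\left(-10 \right)} \right)}} = \sqrt{39495 + 13} = \sqrt{39508} = 2 \sqrt{9877}$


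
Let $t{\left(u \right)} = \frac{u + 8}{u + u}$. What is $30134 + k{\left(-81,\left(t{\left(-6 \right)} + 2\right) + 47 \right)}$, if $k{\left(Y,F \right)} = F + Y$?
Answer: $\frac{180611}{6} \approx 30102.0$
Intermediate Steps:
$t{\left(u \right)} = \frac{8 + u}{2 u}$
$30134 + k{\left(-81,\left(t{\left(-6 \right)} + 2\right) + 47 \right)} = 30134 - \left(32 - \frac{8 - 6}{2 \left(-6\right)}\right) = 30134 + \left(\left(\left(\frac{1}{2} \left(- \frac{1}{6}\right) 2 + 2\right) + 47\right) - 81\right) = 30134 + \left(\left(\left(- \frac{1}{6} + 2\right) + 47\right) - 81\right) = 30134 + \left(\left(\frac{11}{6} + 47\right) - 81\right) = 30134 + \left(\frac{293}{6} - 81\right) = 30134 - \frac{193}{6} = \frac{180611}{6}$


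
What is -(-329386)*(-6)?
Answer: -1976316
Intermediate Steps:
-(-329386)*(-6) = -2098*942 = -1976316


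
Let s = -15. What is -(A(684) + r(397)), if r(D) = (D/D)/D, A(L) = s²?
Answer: -89326/397 ≈ -225.00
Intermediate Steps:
A(L) = 225 (A(L) = (-15)² = 225)
r(D) = 1/D
-(A(684) + r(397)) = -(225 + 1/397) = -1*89326/397 = -89326/397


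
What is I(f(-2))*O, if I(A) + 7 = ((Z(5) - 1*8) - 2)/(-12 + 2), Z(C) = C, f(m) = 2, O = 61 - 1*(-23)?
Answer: -546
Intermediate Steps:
O = 84 (O = 61 + 23 = 84)
I(A) = -13/2 (I(A) = -7 + ((5 - 1*8) - 2)/(-12 + 2) = -7 + ((5 - 8) - 2)/(-10) = -7 + (-3 - 2)*(-1/10) = -7 - 5*(-1/10) = -7 + 1/2 = -13/2)
I(f(-2))*O = -13/2*84 = -546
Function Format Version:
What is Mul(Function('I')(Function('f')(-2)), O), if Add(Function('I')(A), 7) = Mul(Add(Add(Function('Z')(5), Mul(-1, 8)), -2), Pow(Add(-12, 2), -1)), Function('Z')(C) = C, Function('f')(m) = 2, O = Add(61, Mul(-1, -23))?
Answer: -546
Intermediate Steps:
O = 84 (O = Add(61, 23) = 84)
Function('I')(A) = Rational(-13, 2) (Function('I')(A) = Add(-7, Mul(Add(Add(5, Mul(-1, 8)), -2), Pow(Add(-12, 2), -1))) = Add(-7, Mul(Add(Add(5, -8), -2), Pow(-10, -1))) = Add(-7, Mul(Add(-3, -2), Rational(-1, 10))) = Add(-7, Mul(-5, Rational(-1, 10))) = Add(-7, Rational(1, 2)) = Rational(-13, 2))
Mul(Function('I')(Function('f')(-2)), O) = Mul(Rational(-13, 2), 84) = -546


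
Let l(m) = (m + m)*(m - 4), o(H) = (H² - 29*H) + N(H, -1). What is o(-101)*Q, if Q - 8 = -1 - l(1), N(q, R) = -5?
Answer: 170625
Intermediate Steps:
o(H) = -5 + H² - 29*H (o(H) = (H² - 29*H) - 5 = -5 + H² - 29*H)
l(m) = 2*m*(-4 + m) (l(m) = (2*m)*(-4 + m) = 2*m*(-4 + m))
Q = 13 (Q = 8 + (-1 - 2*(-4 + 1)) = 8 + (-1 - 2*(-3)) = 8 + (-1 - 1*(-6)) = 8 + (-1 + 6) = 8 + 5 = 13)
o(-101)*Q = (-5 + (-101)² - 29*(-101))*13 = (-5 + 10201 + 2929)*13 = 13125*13 = 170625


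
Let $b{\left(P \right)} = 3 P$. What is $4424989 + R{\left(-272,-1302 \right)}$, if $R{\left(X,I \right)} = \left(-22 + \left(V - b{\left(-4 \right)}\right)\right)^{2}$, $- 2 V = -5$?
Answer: $\frac{17700181}{4} \approx 4.425 \cdot 10^{6}$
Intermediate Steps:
$V = \frac{5}{2}$ ($V = \left(- \frac{1}{2}\right) \left(-5\right) = \frac{5}{2} \approx 2.5$)
$R{\left(X,I \right)} = \frac{225}{4}$ ($R{\left(X,I \right)} = \left(-22 - \left(- \frac{5}{2} + 3 \left(-4\right)\right)\right)^{2} = \left(-22 + \left(\frac{5}{2} - -12\right)\right)^{2} = \left(-22 + \left(\frac{5}{2} + 12\right)\right)^{2} = \left(-22 + \frac{29}{2}\right)^{2} = \left(- \frac{15}{2}\right)^{2} = \frac{225}{4}$)
$4424989 + R{\left(-272,-1302 \right)} = 4424989 + \frac{225}{4} = \frac{17700181}{4}$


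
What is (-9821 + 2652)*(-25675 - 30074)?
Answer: 399664581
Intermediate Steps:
(-9821 + 2652)*(-25675 - 30074) = -7169*(-55749) = 399664581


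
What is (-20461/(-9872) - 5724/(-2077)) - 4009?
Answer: -82102108471/20504144 ≈ -4004.2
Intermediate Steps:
(-20461/(-9872) - 5724/(-2077)) - 4009 = (-20461*(-1/9872) - 5724*(-1/2077)) - 4009 = (20461/9872 + 5724/2077) - 4009 = 99004825/20504144 - 4009 = -82102108471/20504144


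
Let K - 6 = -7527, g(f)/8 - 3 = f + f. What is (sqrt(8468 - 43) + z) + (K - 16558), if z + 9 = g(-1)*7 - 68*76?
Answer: -29200 + 5*sqrt(337) ≈ -29108.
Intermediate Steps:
g(f) = 24 + 16*f (g(f) = 24 + 8*(f + f) = 24 + 8*(2*f) = 24 + 16*f)
K = -7521 (K = 6 - 7527 = -7521)
z = -5121 (z = -9 + ((24 + 16*(-1))*7 - 68*76) = -9 + ((24 - 16)*7 - 5168) = -9 + (8*7 - 5168) = -9 + (56 - 5168) = -9 - 5112 = -5121)
(sqrt(8468 - 43) + z) + (K - 16558) = (sqrt(8468 - 43) - 5121) + (-7521 - 16558) = (sqrt(8425) - 5121) - 24079 = (5*sqrt(337) - 5121) - 24079 = (-5121 + 5*sqrt(337)) - 24079 = -29200 + 5*sqrt(337)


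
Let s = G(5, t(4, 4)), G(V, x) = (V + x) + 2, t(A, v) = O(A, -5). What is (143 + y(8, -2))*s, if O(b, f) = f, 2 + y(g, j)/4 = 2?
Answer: 286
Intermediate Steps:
y(g, j) = 0 (y(g, j) = -8 + 4*2 = -8 + 8 = 0)
t(A, v) = -5
G(V, x) = 2 + V + x
s = 2 (s = 2 + 5 - 5 = 2)
(143 + y(8, -2))*s = (143 + 0)*2 = 143*2 = 286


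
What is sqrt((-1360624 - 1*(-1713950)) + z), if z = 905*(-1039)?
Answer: I*sqrt(586969) ≈ 766.14*I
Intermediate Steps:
z = -940295
sqrt((-1360624 - 1*(-1713950)) + z) = sqrt((-1360624 - 1*(-1713950)) - 940295) = sqrt((-1360624 + 1713950) - 940295) = sqrt(353326 - 940295) = sqrt(-586969) = I*sqrt(586969)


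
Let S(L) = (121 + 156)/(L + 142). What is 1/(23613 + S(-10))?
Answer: 132/3117193 ≈ 4.2346e-5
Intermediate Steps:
S(L) = 277/(142 + L)
1/(23613 + S(-10)) = 1/(23613 + 277/(142 - 10)) = 1/(23613 + 277/132) = 1/(3117193/132) = 132/3117193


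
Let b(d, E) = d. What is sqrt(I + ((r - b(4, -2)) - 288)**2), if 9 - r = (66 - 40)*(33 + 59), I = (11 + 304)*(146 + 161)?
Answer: sqrt(7252330) ≈ 2693.0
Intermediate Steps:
I = 96705 (I = 315*307 = 96705)
r = -2383 (r = 9 - (66 - 40)*(33 + 59) = 9 - 26*92 = 9 - 1*2392 = 9 - 2392 = -2383)
sqrt(I + ((r - b(4, -2)) - 288)**2) = sqrt(96705 + ((-2383 - 1*4) - 288)**2) = sqrt(96705 + ((-2383 - 4) - 288)**2) = sqrt(96705 + (-2387 - 288)**2) = sqrt(96705 + (-2675)**2) = sqrt(96705 + 7155625) = sqrt(7252330)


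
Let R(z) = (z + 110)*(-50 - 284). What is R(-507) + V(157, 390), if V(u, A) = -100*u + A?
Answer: 117288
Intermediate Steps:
R(z) = -36740 - 334*z (R(z) = (110 + z)*(-334) = -36740 - 334*z)
V(u, A) = A - 100*u
R(-507) + V(157, 390) = (-36740 - 334*(-507)) + (390 - 100*157) = (-36740 + 169338) + (390 - 15700) = 132598 - 15310 = 117288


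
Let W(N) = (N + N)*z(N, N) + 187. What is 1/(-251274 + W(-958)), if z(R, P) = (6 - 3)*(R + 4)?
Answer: 1/5232505 ≈ 1.9111e-7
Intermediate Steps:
z(R, P) = 12 + 3*R (z(R, P) = 3*(4 + R) = 12 + 3*R)
W(N) = 187 + 2*N*(12 + 3*N) (W(N) = (N + N)*(12 + 3*N) + 187 = (2*N)*(12 + 3*N) + 187 = 2*N*(12 + 3*N) + 187 = 187 + 2*N*(12 + 3*N))
1/(-251274 + W(-958)) = 1/(-251274 + (187 + 6*(-958)*(4 - 958))) = 1/(-251274 + (187 + 6*(-958)*(-954))) = 1/(-251274 + (187 + 5483592)) = 1/(-251274 + 5483779) = 1/5232505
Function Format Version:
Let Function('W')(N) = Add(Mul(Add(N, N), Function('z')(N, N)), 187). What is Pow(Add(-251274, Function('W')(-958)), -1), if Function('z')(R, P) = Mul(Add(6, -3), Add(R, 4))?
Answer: Rational(1, 5232505) ≈ 1.9111e-7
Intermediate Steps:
Function('z')(R, P) = Add(12, Mul(3, R)) (Function('z')(R, P) = Mul(3, Add(4, R)) = Add(12, Mul(3, R)))
Function('W')(N) = Add(187, Mul(2, N, Add(12, Mul(3, N)))) (Function('W')(N) = Add(Mul(Add(N, N), Add(12, Mul(3, N))), 187) = Add(Mul(Mul(2, N), Add(12, Mul(3, N))), 187) = Add(Mul(2, N, Add(12, Mul(3, N))), 187) = Add(187, Mul(2, N, Add(12, Mul(3, N)))))
Pow(Add(-251274, Function('W')(-958)), -1) = Pow(Add(-251274, Add(187, Mul(6, -958, Add(4, -958)))), -1) = Pow(Add(-251274, Add(187, Mul(6, -958, -954))), -1) = Pow(Add(-251274, Add(187, 5483592)), -1) = Pow(Add(-251274, 5483779), -1) = Pow(5232505, -1) = Rational(1, 5232505)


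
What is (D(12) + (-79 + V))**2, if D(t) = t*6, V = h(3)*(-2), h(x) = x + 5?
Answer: 529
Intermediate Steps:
h(x) = 5 + x
V = -16 (V = (5 + 3)*(-2) = 8*(-2) = -16)
D(t) = 6*t
(D(12) + (-79 + V))**2 = (6*12 + (-79 - 16))**2 = (72 - 95)**2 = (-23)**2 = 529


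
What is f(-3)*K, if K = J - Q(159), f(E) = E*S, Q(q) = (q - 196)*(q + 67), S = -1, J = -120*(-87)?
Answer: 56406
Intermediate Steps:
J = 10440
Q(q) = (-196 + q)*(67 + q)
f(E) = -E (f(E) = E*(-1) = -E)
K = 18802 (K = 10440 - (-13132 + 159² - 129*159) = 10440 - (-13132 + 25281 - 20511) = 10440 - 1*(-8362) = 10440 + 8362 = 18802)
f(-3)*K = -1*(-3)*18802 = 3*18802 = 56406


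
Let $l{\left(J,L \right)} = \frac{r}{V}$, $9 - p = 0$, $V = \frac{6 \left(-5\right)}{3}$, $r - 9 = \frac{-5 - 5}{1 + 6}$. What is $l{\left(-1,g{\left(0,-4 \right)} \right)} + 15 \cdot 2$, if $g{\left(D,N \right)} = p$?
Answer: $\frac{2047}{70} \approx 29.243$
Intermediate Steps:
$r = \frac{53}{7}$ ($r = 9 + \frac{-5 - 5}{1 + 6} = 9 - \frac{10}{7} = \frac{53}{7} \approx 7.5714$)
$V = -10$ ($V = \left(-30\right) \frac{1}{3} = -10$)
$p = 9$ ($p = 9 - 0 = 9 + 0 = 9$)
$g{\left(D,N \right)} = 9$
$l{\left(J,L \right)} = - \frac{53}{70}$ ($l{\left(J,L \right)} = \frac{53}{7 \left(-10\right)} = \frac{53}{7} \left(- \frac{1}{10}\right) = - \frac{53}{70}$)
$l{\left(-1,g{\left(0,-4 \right)} \right)} + 15 \cdot 2 = - \frac{53}{70} + 15 \cdot 2 = - \frac{53}{70} + 30 = \frac{2047}{70}$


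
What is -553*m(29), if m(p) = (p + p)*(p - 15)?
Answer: -449036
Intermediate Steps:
m(p) = 2*p*(-15 + p) (m(p) = (2*p)*(-15 + p) = 2*p*(-15 + p))
-553*m(29) = -1106*29*(-15 + 29) = -1106*29*14 = -553*812 = -449036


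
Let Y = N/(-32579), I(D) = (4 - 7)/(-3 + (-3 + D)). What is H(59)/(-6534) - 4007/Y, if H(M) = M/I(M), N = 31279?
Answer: 2559022336339/613130958 ≈ 4173.7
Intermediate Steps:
I(D) = -3/(-6 + D)
H(M) = M*(2 - M/3) (H(M) = M/((-3/(-6 + M))) = M*(2 - M/3))
Y = -31279/32579 (Y = 31279/(-32579) = 31279*(-1/32579) = -31279/32579 ≈ -0.96010)
H(59)/(-6534) - 4007/Y = ((⅓)*59*(6 - 1*59))/(-6534) - 4007/(-31279/32579) = ((⅓)*59*(6 - 59))*(-1/6534) - 4007*(-32579/31279) = ((⅓)*59*(-53))*(-1/6534) + 130544053/31279 = -3127/3*(-1/6534) + 130544053/31279 = 3127/19602 + 130544053/31279 = 2559022336339/613130958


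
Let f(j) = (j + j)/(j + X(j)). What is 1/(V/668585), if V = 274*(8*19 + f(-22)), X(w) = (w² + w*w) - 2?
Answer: 78893030/4912957 ≈ 16.058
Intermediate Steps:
X(w) = -2 + 2*w² (X(w) = (w² + w²) - 2 = 2*w² - 2 = -2 + 2*w²)
f(j) = 2*j/(-2 + j + 2*j²) (f(j) = (j + j)/(j + (-2 + 2*j²)) = (2*j)/(-2 + j + 2*j²) = 2*j/(-2 + j + 2*j²))
V = 4912957/118 (V = 274*(8*19 + 2*(-22)/(-2 - 22 + 2*(-22)²)) = 274*(152 + 2*(-22)/(-2 - 22 + 2*484)) = 274*(152 + 2*(-22)/(-2 - 22 + 968)) = 274*(152 + 2*(-22)/944) = 274*(152 + 2*(-22)*(1/944)) = 274*(152 - 11/236) = 274*(35861/236) = 4912957/118 ≈ 41635.)
1/(V/668585) = 1/((4912957/118)/668585) = 1/((4912957/118)*(1/668585)) = 1/(4912957/78893030) = 78893030/4912957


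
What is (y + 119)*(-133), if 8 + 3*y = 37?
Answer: -51338/3 ≈ -17113.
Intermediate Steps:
y = 29/3 (y = -8/3 + (⅓)*37 = -8/3 + 37/3 = 29/3 ≈ 9.6667)
(y + 119)*(-133) = (29/3 + 119)*(-133) = (386/3)*(-133) = -51338/3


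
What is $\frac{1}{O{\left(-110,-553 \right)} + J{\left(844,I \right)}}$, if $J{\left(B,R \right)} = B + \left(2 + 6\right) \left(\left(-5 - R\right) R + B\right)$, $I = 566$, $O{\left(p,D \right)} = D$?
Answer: $- \frac{1}{2578445} \approx -3.8783 \cdot 10^{-7}$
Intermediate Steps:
$J{\left(B,R \right)} = 9 B + 8 R \left(-5 - R\right)$ ($J{\left(B,R \right)} = B + 8 \left(R \left(-5 - R\right) + B\right) = B + 8 \left(B + R \left(-5 - R\right)\right) = B + \left(8 B + 8 R \left(-5 - R\right)\right) = 9 B + 8 R \left(-5 - R\right)$)
$\frac{1}{O{\left(-110,-553 \right)} + J{\left(844,I \right)}} = \frac{1}{-553 - \left(15044 + 2562848\right)} = \frac{1}{-553 - 2577892} = \frac{1}{-2578445} = - \frac{1}{2578445}$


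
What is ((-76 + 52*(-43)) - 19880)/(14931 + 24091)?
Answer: -11096/19511 ≈ -0.56870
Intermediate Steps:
((-76 + 52*(-43)) - 19880)/(14931 + 24091) = ((-76 - 2236) - 19880)/39022 = (-2312 - 19880)*(1/39022) = -22192*1/39022 = -11096/19511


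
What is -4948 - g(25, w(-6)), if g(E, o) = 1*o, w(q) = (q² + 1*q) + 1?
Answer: -4979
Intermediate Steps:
w(q) = 1 + q + q² (w(q) = (q² + q) + 1 = (q + q²) + 1 = 1 + q + q²)
g(E, o) = o
-4948 - g(25, w(-6)) = -4948 - (1 - 6 + (-6)²) = -4948 - (1 - 6 + 36) = -4948 - 1*31 = -4948 - 31 = -4979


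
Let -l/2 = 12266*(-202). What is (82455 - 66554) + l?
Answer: 4971365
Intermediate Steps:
l = 4955464 (l = -24532*(-202) = -2*(-2477732) = 4955464)
(82455 - 66554) + l = (82455 - 66554) + 4955464 = 15901 + 4955464 = 4971365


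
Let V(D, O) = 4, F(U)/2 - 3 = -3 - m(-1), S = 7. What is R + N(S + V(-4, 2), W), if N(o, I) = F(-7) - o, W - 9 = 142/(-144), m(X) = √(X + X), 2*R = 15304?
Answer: 7641 - 2*I*√2 ≈ 7641.0 - 2.8284*I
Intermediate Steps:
R = 7652 (R = (½)*15304 = 7652)
m(X) = √2*√X (m(X) = √(2*X) = √2*√X)
F(U) = -2*I*√2 (F(U) = 6 + 2*(-3 - √2*√(-1)) = 6 + 2*(-3 - √2*I) = 6 + 2*(-3 - I*√2) = 6 + (-6 - 2*I*√2) = -2*I*√2)
W = 577/72 (W = 9 + 142/(-144) = 9 + 142*(-1/144) = 9 - 71/72 = 577/72 ≈ 8.0139)
N(o, I) = -o - 2*I*√2 (N(o, I) = -2*I*√2 - o = -o - 2*I*√2)
R + N(S + V(-4, 2), W) = 7652 + (-(7 + 4) - 2*I*√2) = 7652 + (-1*11 - 2*I*√2) = 7652 + (-11 - 2*I*√2) = 7641 - 2*I*√2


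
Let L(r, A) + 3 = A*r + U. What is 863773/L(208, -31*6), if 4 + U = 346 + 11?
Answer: -863773/38338 ≈ -22.530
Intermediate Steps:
U = 353 (U = -4 + (346 + 11) = -4 + 357 = 353)
L(r, A) = 350 + A*r (L(r, A) = -3 + (A*r + 353) = -3 + (353 + A*r) = 350 + A*r)
863773/L(208, -31*6) = 863773/(350 - 31*6*208) = 863773/(350 - 186*208) = 863773/(350 - 38688) = 863773/(-38338) = 863773*(-1/38338) = -863773/38338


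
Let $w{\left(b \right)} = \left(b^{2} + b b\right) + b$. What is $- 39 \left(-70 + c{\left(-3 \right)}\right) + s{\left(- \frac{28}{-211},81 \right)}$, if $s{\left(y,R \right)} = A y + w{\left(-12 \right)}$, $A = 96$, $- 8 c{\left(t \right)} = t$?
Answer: $\frac{5070945}{1688} \approx 3004.1$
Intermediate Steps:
$w{\left(b \right)} = b + 2 b^{2}$ ($w{\left(b \right)} = \left(b^{2} + b^{2}\right) + b = 2 b^{2} + b = b + 2 b^{2}$)
$c{\left(t \right)} = - \frac{t}{8}$
$s{\left(y,R \right)} = 276 + 96 y$ ($s{\left(y,R \right)} = 96 y - 12 \left(1 + 2 \left(-12\right)\right) = 96 y - 12 \left(1 - 24\right) = 96 y - -276 = 96 y + 276 = 276 + 96 y$)
$- 39 \left(-70 + c{\left(-3 \right)}\right) + s{\left(- \frac{28}{-211},81 \right)} = - 39 \left(-70 - - \frac{3}{8}\right) + \left(276 + 96 \left(- \frac{28}{-211}\right)\right) = - 39 \left(-70 + \frac{3}{8}\right) + \left(276 + 96 \left(\left(-28\right) \left(- \frac{1}{211}\right)\right)\right) = \left(-39\right) \left(- \frac{557}{8}\right) + \left(276 + 96 \cdot \frac{28}{211}\right) = \frac{21723}{8} + \left(276 + \frac{2688}{211}\right) = \frac{21723}{8} + \frac{60924}{211} = \frac{5070945}{1688}$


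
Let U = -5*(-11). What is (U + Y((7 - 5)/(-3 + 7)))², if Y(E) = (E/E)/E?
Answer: 3249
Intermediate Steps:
Y(E) = 1/E
U = 55
(U + Y((7 - 5)/(-3 + 7)))² = (55 + 1/((7 - 5)/(-3 + 7)))² = (55 + 1/(2/4))² = (55 + 1/(2*(¼)))² = (55 + 1/(½))² = (55 + 2)² = 57² = 3249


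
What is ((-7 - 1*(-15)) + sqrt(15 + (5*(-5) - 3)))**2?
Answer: (8 + I*sqrt(13))**2 ≈ 51.0 + 57.689*I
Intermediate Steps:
((-7 - 1*(-15)) + sqrt(15 + (5*(-5) - 3)))**2 = ((-7 + 15) + sqrt(15 + (-25 - 3)))**2 = (8 + sqrt(15 - 28))**2 = (8 + sqrt(-13))**2 = (8 + I*sqrt(13))**2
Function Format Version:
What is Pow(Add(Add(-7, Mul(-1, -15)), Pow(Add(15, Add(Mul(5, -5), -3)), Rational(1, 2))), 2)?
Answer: Pow(Add(8, Mul(I, Pow(13, Rational(1, 2)))), 2) ≈ Add(51.000, Mul(57.689, I))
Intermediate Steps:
Pow(Add(Add(-7, Mul(-1, -15)), Pow(Add(15, Add(Mul(5, -5), -3)), Rational(1, 2))), 2) = Pow(Add(Add(-7, 15), Pow(Add(15, Add(-25, -3)), Rational(1, 2))), 2) = Pow(Add(8, Pow(Add(15, -28), Rational(1, 2))), 2) = Pow(Add(8, Pow(-13, Rational(1, 2))), 2) = Pow(Add(8, Mul(I, Pow(13, Rational(1, 2)))), 2)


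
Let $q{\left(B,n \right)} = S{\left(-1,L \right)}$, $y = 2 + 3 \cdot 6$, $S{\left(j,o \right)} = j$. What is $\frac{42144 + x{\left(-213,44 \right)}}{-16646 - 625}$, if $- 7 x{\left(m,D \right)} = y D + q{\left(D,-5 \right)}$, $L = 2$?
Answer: $- \frac{32681}{13433} \approx -2.4329$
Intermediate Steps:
$y = 20$ ($y = 2 + 18 = 20$)
$q{\left(B,n \right)} = -1$
$x{\left(m,D \right)} = \frac{1}{7} - \frac{20 D}{7}$ ($x{\left(m,D \right)} = - \frac{20 D - 1}{7} = - \frac{-1 + 20 D}{7} = \frac{1}{7} - \frac{20 D}{7}$)
$\frac{42144 + x{\left(-213,44 \right)}}{-16646 - 625} = \frac{42144 + \left(\frac{1}{7} - \frac{880}{7}\right)}{-16646 - 625} = \frac{42144 + \left(\frac{1}{7} - \frac{880}{7}\right)}{-17271} = \left(42144 - \frac{879}{7}\right) \left(- \frac{1}{17271}\right) = \frac{294129}{7} \left(- \frac{1}{17271}\right) = - \frac{32681}{13433}$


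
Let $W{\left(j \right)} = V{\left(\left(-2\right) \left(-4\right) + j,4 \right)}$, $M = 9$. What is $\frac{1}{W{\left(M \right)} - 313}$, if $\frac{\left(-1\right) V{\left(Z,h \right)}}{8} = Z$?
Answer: $- \frac{1}{449} \approx -0.0022272$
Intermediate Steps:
$V{\left(Z,h \right)} = - 8 Z$
$W{\left(j \right)} = -64 - 8 j$ ($W{\left(j \right)} = - 8 \left(\left(-2\right) \left(-4\right) + j\right) = - 8 \left(8 + j\right) = -64 - 8 j$)
$\frac{1}{W{\left(M \right)} - 313} = \frac{1}{\left(-64 - 72\right) - 313} = \frac{1}{-136 - 313} = \frac{1}{-449} = - \frac{1}{449}$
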